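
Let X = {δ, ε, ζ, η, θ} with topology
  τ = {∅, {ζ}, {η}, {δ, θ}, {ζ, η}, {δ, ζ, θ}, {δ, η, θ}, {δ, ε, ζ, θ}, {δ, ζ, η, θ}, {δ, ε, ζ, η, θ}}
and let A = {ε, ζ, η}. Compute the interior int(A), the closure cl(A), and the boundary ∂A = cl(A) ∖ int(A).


int(A) = {ζ, η}, cl(A) = {ε, ζ, η}, ∂A = {ε}.

Closed sets in (X, τ) are complements of opens:
  closed(X, τ) = {∅, {ε}, {η}, {ε, ζ}, {ε, η}, {δ, ε, θ}, {ε, ζ, η}, {δ, ε, ζ, θ}, {δ, ε, η, θ}, {δ, ε, ζ, η, θ}}.
int(A) = ⋃ {U ∈ τ : U ⊆ A}. Opens contained in A: ∅, {ζ}, {η}, {ζ, η}.
Taking the union of these: int(A) = {ζ, η}.
cl(A) = ⋂ {C closed : A ⊆ C}. Closed sets containing A: {ε, ζ, η}, {δ, ε, ζ, η, θ}.
Intersecting these: cl(A) = {ε, ζ, η}.
∂A = cl(A) ∖ int(A) = {ε, ζ, η} ∖ {ζ, η} = {ε}.


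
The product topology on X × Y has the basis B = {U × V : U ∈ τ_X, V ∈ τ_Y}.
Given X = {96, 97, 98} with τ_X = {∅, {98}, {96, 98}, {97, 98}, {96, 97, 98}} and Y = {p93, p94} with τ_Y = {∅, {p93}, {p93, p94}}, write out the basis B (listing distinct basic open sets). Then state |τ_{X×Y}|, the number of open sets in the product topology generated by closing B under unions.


Basis B = {∅ × ∅, {98} × {p93}, {96, 98} × {p93}, {97, 98} × {p93}, {98} × {p93, p94}, {96, 97, 98} × {p93}, {96, 98} × {p93, p94}, {97, 98} × {p93, p94}, {96, 97, 98} × {p93, p94}}; |τ_{X×Y}| = 14.

Enumerate products U × V with U ∈ τ_X, V ∈ τ_Y (deduplicated):
  ∅ × ∅ = {} (∅)
  {98} × {p93} = {(98,p93)}
  {96, 98} × {p93} = {(96,p93), (98,p93)}
  {97, 98} × {p93} = {(97,p93), (98,p93)}
  {98} × {p93, p94} = {(98,p93), (98,p94)}
  {96, 97, 98} × {p93} = {(96,p93), (97,p93), (98,p93)}
  {96, 98} × {p93, p94} = {(96,p93), (96,p94), (98,p93), (98,p94)}
  {97, 98} × {p93, p94} = {(97,p93), (97,p94), (98,p93), (98,p94)}
  {96, 97, 98} × {p93, p94} = {(96,p93), (96,p94), (97,p93), (97,p94), (98,p93), (98,p94)}
These 9 distinct sets form the basis B.
Close under arbitrary unions to get τ_{X×Y}; counting gives |τ_{X×Y}| = 14.


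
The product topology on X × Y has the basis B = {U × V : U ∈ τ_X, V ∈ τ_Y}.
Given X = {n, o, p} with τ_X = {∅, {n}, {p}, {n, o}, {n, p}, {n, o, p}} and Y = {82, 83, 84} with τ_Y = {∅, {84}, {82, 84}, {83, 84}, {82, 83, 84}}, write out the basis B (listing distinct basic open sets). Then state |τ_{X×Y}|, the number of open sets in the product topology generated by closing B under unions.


Basis B = {∅ × ∅, {n} × {84}, {p} × {84}, {n} × {82, 84}, {n} × {83, 84}, {n, o} × {84}, {n, p} × {84}, {p} × {82, 84}, {p} × {83, 84}, {n} × {82, 83, 84}, {n, o, p} × {84}, {p} × {82, 83, 84}, {n, o} × {82, 84}, {n, p} × {82, 84}, {n, o} × {83, 84}, {n, p} × {83, 84}, {n, o} × {82, 83, 84}, {n, p} × {82, 83, 84}, {n, o, p} × {82, 84}, {n, o, p} × {83, 84}, {n, o, p} × {82, 83, 84}}; |τ_{X×Y}| = 70.

Enumerate products U × V with U ∈ τ_X, V ∈ τ_Y (deduplicated):
  ∅ × ∅ = {} (∅)
  {n} × {84} = {(n,84)}
  {p} × {84} = {(p,84)}
  {n} × {82, 84} = {(n,82), (n,84)}
  {n} × {83, 84} = {(n,83), (n,84)}
  {n, o} × {84} = {(n,84), (o,84)}
  {n, p} × {84} = {(n,84), (p,84)}
  {p} × {82, 84} = {(p,82), (p,84)}
  {p} × {83, 84} = {(p,83), (p,84)}
  {n} × {82, 83, 84} = {(n,82), (n,83), (n,84)}
  {n, o, p} × {84} = {(n,84), (o,84), (p,84)}
  {p} × {82, 83, 84} = {(p,82), (p,83), (p,84)}
  {n, o} × {82, 84} = {(n,82), (n,84), (o,82), (o,84)}
  {n, p} × {82, 84} = {(n,82), (n,84), (p,82), (p,84)}
  {n, o} × {83, 84} = {(n,83), (n,84), (o,83), (o,84)}
  {n, p} × {83, 84} = {(n,83), (n,84), (p,83), (p,84)}
  {n, o} × {82, 83, 84} = {(n,82), (n,83), (n,84), (o,82), (o,83), (o,84)}
  {n, p} × {82, 83, 84} = {(n,82), (n,83), (n,84), (p,82), (p,83), (p,84)}
  {n, o, p} × {82, 84} = {(n,82), (n,84), (o,82), (o,84), (p,82), (p,84)}
  {n, o, p} × {83, 84} = {(n,83), (n,84), (o,83), (o,84), (p,83), (p,84)}
  {n, o, p} × {82, 83, 84} = {(n,82), (n,83), (n,84), (o,82), (o,83), (o,84), (p,82), (p,83), (p,84)}
These 21 distinct sets form the basis B.
Close under arbitrary unions to get τ_{X×Y}; counting gives |τ_{X×Y}| = 70.


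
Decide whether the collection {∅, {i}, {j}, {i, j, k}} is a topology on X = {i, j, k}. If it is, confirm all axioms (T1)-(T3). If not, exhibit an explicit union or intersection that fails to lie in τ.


τ is NOT a topology on X.

Axiom (T1): ∅ ∈ τ? Yes; X ∈ τ? Yes.
Axiom (T2/T3): check pairwise unions and intersections of members of τ.
Counterexample for (T2): {i} ∪ {j} = {i, j} ∉ τ. Therefore τ is NOT a topology.


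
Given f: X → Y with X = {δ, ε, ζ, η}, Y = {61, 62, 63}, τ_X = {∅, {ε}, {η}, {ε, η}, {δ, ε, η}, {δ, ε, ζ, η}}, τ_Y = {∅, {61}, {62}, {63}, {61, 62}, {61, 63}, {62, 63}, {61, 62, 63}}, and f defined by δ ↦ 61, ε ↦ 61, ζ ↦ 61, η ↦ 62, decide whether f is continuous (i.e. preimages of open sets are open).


f is NOT continuous.

Compute f^{-1}(U) for each U ∈ τ_Y:
  U = ∅: f^{-1}(U) = ∅ ∈ τ_X ✓.
  U = {61}: f^{-1}(U) = {δ, ε, ζ} ∉ τ_X ✗.
  U = {62}: f^{-1}(U) = {η} ∈ τ_X ✓.
  U = {63}: f^{-1}(U) = ∅ ∈ τ_X ✓.
  U = {61, 62}: f^{-1}(U) = {δ, ε, ζ, η} ∈ τ_X ✓.
  U = {61, 63}: f^{-1}(U) = {δ, ε, ζ} ∉ τ_X ✗.
  U = {62, 63}: f^{-1}(U) = {η} ∈ τ_X ✓.
  U = {61, 62, 63}: f^{-1}(U) = {δ, ε, ζ, η} ∈ τ_X ✓.
Found U = {61} with f^{-1}(U) = {δ, ε, ζ} not in τ_X. Therefore f is NOT continuous.


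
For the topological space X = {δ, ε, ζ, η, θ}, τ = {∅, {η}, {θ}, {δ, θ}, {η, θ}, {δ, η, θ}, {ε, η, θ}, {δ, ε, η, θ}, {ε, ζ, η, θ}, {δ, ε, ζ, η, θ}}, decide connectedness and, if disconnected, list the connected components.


(X, τ) is connected.

Find clopen sets (U ∈ τ with X ∖ U ∈ τ):
  U = ∅, X ∖ U = {δ, ε, ζ, η, θ} — both open, so U is clopen.
  U = {δ, ε, ζ, η, θ}, X ∖ U = ∅ — both open, so U is clopen.
Only trivial clopens (∅ and X) exist, so (X, τ) is connected.
Compute connected components by grouping points that agree on all clopens:
  component: {δ, ε, ζ, η, θ}


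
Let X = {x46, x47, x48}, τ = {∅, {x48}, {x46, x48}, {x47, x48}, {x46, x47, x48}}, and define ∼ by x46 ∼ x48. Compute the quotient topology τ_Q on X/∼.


X/∼ = {[x46=x48], [x47]}; |τ_Q| = 3.

Equivalence classes: [x46=x48], [x47].
Quotient map π: X → X/∼ sends x46 ↦ [x46=x48], x47 ↦ [x47], x48 ↦ [x46=x48].
For each subset V ⊆ X/∼, compute π^{-1}(V) ⊆ X and check whether π^{-1}(V) ∈ τ. V is open in τ_Q iff π^{-1}(V) ∈ τ.
  V = {}: π^{-1}(V) = ∅ ∈ τ ✓.
  V = {[x46=x48]}: π^{-1}(V) = {x46, x48} ∈ τ ✓.
  V = {[x47]}: π^{-1}(V) = {x47} ∉ τ ✗.
  V = {[x46=x48], [x47]}: π^{-1}(V) = {x46, x47, x48} ∈ τ ✓.
Open sets in the quotient: τ_Q = {{}, {[x46=x48]}, {[x46=x48], [x47]}} (3 elements).


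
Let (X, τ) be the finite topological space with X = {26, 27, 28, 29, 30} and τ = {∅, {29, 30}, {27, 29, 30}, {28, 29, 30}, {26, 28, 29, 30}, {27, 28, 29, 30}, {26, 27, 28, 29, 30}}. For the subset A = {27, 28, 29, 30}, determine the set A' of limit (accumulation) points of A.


A' = {26, 27, 28, 29, 30}

For each x ∈ X, list the open sets U ∈ τ with x ∈ U, then check whether U ∩ (A ∖ {x}) ≠ ∅ for every such U.
  x = 26: opens ∋ x are {26, 28, 29, 30}, {26, 27, 28, 29, 30}; each meets A ∖ {26}, so x IS a limit point.
  x = 27: opens ∋ x are {27, 29, 30}, {27, 28, 29, 30}, {26, 27, 28, 29, 30}; each meets A ∖ {27}, so x IS a limit point.
  x = 28: opens ∋ x are {28, 29, 30}, {26, 28, 29, 30}, {27, 28, 29, 30}, {26, 27, 28, 29, 30}; each meets A ∖ {28}, so x IS a limit point.
  x = 29: opens ∋ x are {29, 30}, {27, 29, 30}, {28, 29, 30}, {26, 28, 29, 30}, {27, 28, 29, 30}, {26, 27, 28, 29, 30}; each meets A ∖ {29}, so x IS a limit point.
  x = 30: opens ∋ x are {29, 30}, {27, 29, 30}, {28, 29, 30}, {26, 28, 29, 30}, {27, 28, 29, 30}, {26, 27, 28, 29, 30}; each meets A ∖ {30}, so x IS a limit point.
Collecting: A' = {26, 27, 28, 29, 30}.


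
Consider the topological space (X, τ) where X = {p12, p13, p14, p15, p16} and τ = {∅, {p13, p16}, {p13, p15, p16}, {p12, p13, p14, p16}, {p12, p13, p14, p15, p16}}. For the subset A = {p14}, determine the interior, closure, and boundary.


int(A) = ∅, cl(A) = {p12, p14}, ∂A = {p12, p14}.

Closed sets in (X, τ) are complements of opens:
  closed(X, τ) = {∅, {p15}, {p12, p14}, {p12, p14, p15}, {p12, p13, p14, p15, p16}}.
int(A) = ⋃ {U ∈ τ : U ⊆ A}. Opens contained in A: ∅.
Taking the union of these: int(A) = ∅.
cl(A) = ⋂ {C closed : A ⊆ C}. Closed sets containing A: {p12, p14}, {p12, p14, p15}, {p12, p13, p14, p15, p16}.
Intersecting these: cl(A) = {p12, p14}.
∂A = cl(A) ∖ int(A) = {p12, p14} ∖ ∅ = {p12, p14}.


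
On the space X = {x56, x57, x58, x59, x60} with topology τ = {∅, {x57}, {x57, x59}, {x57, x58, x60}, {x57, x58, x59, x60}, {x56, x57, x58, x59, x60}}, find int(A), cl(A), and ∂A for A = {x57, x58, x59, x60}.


int(A) = {x57, x58, x59, x60}, cl(A) = {x56, x57, x58, x59, x60}, ∂A = {x56}.

Closed sets in (X, τ) are complements of opens:
  closed(X, τ) = {∅, {x56}, {x56, x59}, {x56, x58, x60}, {x56, x58, x59, x60}, {x56, x57, x58, x59, x60}}.
int(A) = ⋃ {U ∈ τ : U ⊆ A}. Opens contained in A: ∅, {x57}, {x57, x59}, {x57, x58, x60}, {x57, x58, x59, x60}.
Taking the union of these: int(A) = {x57, x58, x59, x60}.
cl(A) = ⋂ {C closed : A ⊆ C}. Closed sets containing A: {x56, x57, x58, x59, x60}.
Intersecting these: cl(A) = {x56, x57, x58, x59, x60}.
∂A = cl(A) ∖ int(A) = {x56, x57, x58, x59, x60} ∖ {x57, x58, x59, x60} = {x56}.


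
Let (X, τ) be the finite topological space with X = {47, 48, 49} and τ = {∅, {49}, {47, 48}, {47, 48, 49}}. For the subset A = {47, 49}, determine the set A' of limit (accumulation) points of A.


A' = {48}

For each x ∈ X, list the open sets U ∈ τ with x ∈ U, then check whether U ∩ (A ∖ {x}) ≠ ∅ for every such U.
  x = 47: open {47, 48} ∋ x has {47, 48} ∩ (A ∖ {47}) = ∅, so x is NOT a limit point.
  x = 48: opens ∋ x are {47, 48}, {47, 48, 49}; each meets A ∖ {48}, so x IS a limit point.
  x = 49: open {49} ∋ x has {49} ∩ (A ∖ {49}) = ∅, so x is NOT a limit point.
Collecting: A' = {48}.


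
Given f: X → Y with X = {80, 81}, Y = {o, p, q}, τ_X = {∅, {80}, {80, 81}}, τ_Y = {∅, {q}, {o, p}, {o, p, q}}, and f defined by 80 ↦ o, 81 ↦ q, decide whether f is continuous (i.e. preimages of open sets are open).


f is NOT continuous.

Compute f^{-1}(U) for each U ∈ τ_Y:
  U = ∅: f^{-1}(U) = ∅ ∈ τ_X ✓.
  U = {q}: f^{-1}(U) = {81} ∉ τ_X ✗.
  U = {o, p}: f^{-1}(U) = {80} ∈ τ_X ✓.
  U = {o, p, q}: f^{-1}(U) = {80, 81} ∈ τ_X ✓.
Found U = {q} with f^{-1}(U) = {81} not in τ_X. Therefore f is NOT continuous.


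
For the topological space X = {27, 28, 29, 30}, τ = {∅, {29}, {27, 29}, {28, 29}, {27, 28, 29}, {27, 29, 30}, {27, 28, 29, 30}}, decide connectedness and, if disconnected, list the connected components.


(X, τ) is connected.

Find clopen sets (U ∈ τ with X ∖ U ∈ τ):
  U = ∅, X ∖ U = {27, 28, 29, 30} — both open, so U is clopen.
  U = {27, 28, 29, 30}, X ∖ U = ∅ — both open, so U is clopen.
Only trivial clopens (∅ and X) exist, so (X, τ) is connected.
Compute connected components by grouping points that agree on all clopens:
  component: {27, 28, 29, 30}


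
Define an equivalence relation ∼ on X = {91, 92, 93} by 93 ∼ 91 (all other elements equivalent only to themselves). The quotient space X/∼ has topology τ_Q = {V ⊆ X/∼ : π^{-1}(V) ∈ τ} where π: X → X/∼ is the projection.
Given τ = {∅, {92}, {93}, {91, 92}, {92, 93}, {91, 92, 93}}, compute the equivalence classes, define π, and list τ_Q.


X/∼ = {[91=93], [92]}; |τ_Q| = 3.

Equivalence classes: [91=93], [92].
Quotient map π: X → X/∼ sends 91 ↦ [91=93], 92 ↦ [92], 93 ↦ [91=93].
For each subset V ⊆ X/∼, compute π^{-1}(V) ⊆ X and check whether π^{-1}(V) ∈ τ. V is open in τ_Q iff π^{-1}(V) ∈ τ.
  V = {}: π^{-1}(V) = ∅ ∈ τ ✓.
  V = {[91=93]}: π^{-1}(V) = {91, 93} ∉ τ ✗.
  V = {[92]}: π^{-1}(V) = {92} ∈ τ ✓.
  V = {[91=93], [92]}: π^{-1}(V) = {91, 92, 93} ∈ τ ✓.
Open sets in the quotient: τ_Q = {{}, {[92]}, {[91=93], [92]}} (3 elements).


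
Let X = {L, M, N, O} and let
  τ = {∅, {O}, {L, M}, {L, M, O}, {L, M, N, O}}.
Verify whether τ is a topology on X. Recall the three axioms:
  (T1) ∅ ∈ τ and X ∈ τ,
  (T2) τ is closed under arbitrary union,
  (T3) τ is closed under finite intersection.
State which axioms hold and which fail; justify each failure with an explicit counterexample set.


τ IS a topology on X.

Axiom (T1): ∅ ∈ τ? Yes; X ∈ τ? Yes.
Axiom (T2/T3): check pairwise unions and intersections of members of τ.
All pairwise intersections and unions checked — each lies in τ. Therefore τ satisfies (T1), (T2), (T3): it IS a topology on X.


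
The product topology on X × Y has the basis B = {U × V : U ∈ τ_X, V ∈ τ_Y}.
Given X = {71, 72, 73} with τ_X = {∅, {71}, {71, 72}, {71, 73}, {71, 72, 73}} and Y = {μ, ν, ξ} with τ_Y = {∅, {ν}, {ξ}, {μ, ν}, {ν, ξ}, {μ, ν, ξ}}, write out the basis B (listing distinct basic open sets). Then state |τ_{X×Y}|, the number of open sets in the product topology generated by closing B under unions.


Basis B = {∅ × ∅, {71} × {ν}, {71} × {ξ}, {71} × {μ, ν}, {71} × {ν, ξ}, {71, 72} × {ν}, {71, 73} × {ν}, {71, 72} × {ξ}, {71, 73} × {ξ}, {71} × {μ, ν, ξ}, {71, 72, 73} × {ν}, {71, 72, 73} × {ξ}, {71, 72} × {μ, ν}, {71, 73} × {μ, ν}, {71, 72} × {ν, ξ}, {71, 73} × {ν, ξ}, {71, 72} × {μ, ν, ξ}, {71, 73} × {μ, ν, ξ}, {71, 72, 73} × {μ, ν}, {71, 72, 73} × {ν, ξ}, {71, 72, 73} × {μ, ν, ξ}}; |τ_{X×Y}| = 70.

Enumerate products U × V with U ∈ τ_X, V ∈ τ_Y (deduplicated):
  ∅ × ∅ = {} (∅)
  {71} × {ν} = {(71,ν)}
  {71} × {ξ} = {(71,ξ)}
  {71} × {μ, ν} = {(71,μ), (71,ν)}
  {71} × {ν, ξ} = {(71,ν), (71,ξ)}
  {71, 72} × {ν} = {(71,ν), (72,ν)}
  {71, 73} × {ν} = {(71,ν), (73,ν)}
  {71, 72} × {ξ} = {(71,ξ), (72,ξ)}
  {71, 73} × {ξ} = {(71,ξ), (73,ξ)}
  {71} × {μ, ν, ξ} = {(71,μ), (71,ν), (71,ξ)}
  {71, 72, 73} × {ν} = {(71,ν), (72,ν), (73,ν)}
  {71, 72, 73} × {ξ} = {(71,ξ), (72,ξ), (73,ξ)}
  {71, 72} × {μ, ν} = {(71,μ), (71,ν), (72,μ), (72,ν)}
  {71, 73} × {μ, ν} = {(71,μ), (71,ν), (73,μ), (73,ν)}
  {71, 72} × {ν, ξ} = {(71,ν), (71,ξ), (72,ν), (72,ξ)}
  {71, 73} × {ν, ξ} = {(71,ν), (71,ξ), (73,ν), (73,ξ)}
  {71, 72} × {μ, ν, ξ} = {(71,μ), (71,ν), (71,ξ), (72,μ), (72,ν), (72,ξ)}
  {71, 73} × {μ, ν, ξ} = {(71,μ), (71,ν), (71,ξ), (73,μ), (73,ν), (73,ξ)}
  {71, 72, 73} × {μ, ν} = {(71,μ), (71,ν), (72,μ), (72,ν), (73,μ), (73,ν)}
  {71, 72, 73} × {ν, ξ} = {(71,ν), (71,ξ), (72,ν), (72,ξ), (73,ν), (73,ξ)}
  {71, 72, 73} × {μ, ν, ξ} = {(71,μ), (71,ν), (71,ξ), (72,μ), (72,ν), (72,ξ), (73,μ), (73,ν), (73,ξ)}
These 21 distinct sets form the basis B.
Close under arbitrary unions to get τ_{X×Y}; counting gives |τ_{X×Y}| = 70.


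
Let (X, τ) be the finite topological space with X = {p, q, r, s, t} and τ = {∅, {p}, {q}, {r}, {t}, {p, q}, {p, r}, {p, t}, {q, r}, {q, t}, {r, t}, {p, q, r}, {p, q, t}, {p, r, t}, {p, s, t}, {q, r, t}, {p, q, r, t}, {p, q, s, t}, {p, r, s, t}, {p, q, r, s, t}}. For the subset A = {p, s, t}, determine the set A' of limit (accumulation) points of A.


A' = {s}

For each x ∈ X, list the open sets U ∈ τ with x ∈ U, then check whether U ∩ (A ∖ {x}) ≠ ∅ for every such U.
  x = p: open {p} ∋ x has {p} ∩ (A ∖ {p}) = ∅, so x is NOT a limit point.
  x = q: open {q} ∋ x has {q} ∩ (A ∖ {q}) = ∅, so x is NOT a limit point.
  x = r: open {r} ∋ x has {r} ∩ (A ∖ {r}) = ∅, so x is NOT a limit point.
  x = s: opens ∋ x are {p, s, t}, {p, q, s, t}, {p, r, s, t}, {p, q, r, s, t}; each meets A ∖ {s}, so x IS a limit point.
  x = t: open {t} ∋ x has {t} ∩ (A ∖ {t}) = ∅, so x is NOT a limit point.
Collecting: A' = {s}.


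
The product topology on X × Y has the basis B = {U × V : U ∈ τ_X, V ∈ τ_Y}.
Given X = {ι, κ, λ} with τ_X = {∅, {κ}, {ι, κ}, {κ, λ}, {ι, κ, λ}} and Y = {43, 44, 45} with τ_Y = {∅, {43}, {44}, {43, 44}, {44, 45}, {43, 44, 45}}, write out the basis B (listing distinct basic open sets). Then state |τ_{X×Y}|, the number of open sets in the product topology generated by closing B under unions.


Basis B = {∅ × ∅, {κ} × {43}, {κ} × {44}, {ι, κ} × {43}, {ι, κ} × {44}, {κ} × {43, 44}, {κ, λ} × {43}, {κ} × {44, 45}, {κ, λ} × {44}, {ι, κ, λ} × {43}, {ι, κ, λ} × {44}, {κ} × {43, 44, 45}, {ι, κ} × {43, 44}, {ι, κ} × {44, 45}, {κ, λ} × {43, 44}, {κ, λ} × {44, 45}, {ι, κ} × {43, 44, 45}, {ι, κ, λ} × {43, 44}, {ι, κ, λ} × {44, 45}, {κ, λ} × {43, 44, 45}, {ι, κ, λ} × {43, 44, 45}}; |τ_{X×Y}| = 70.

Enumerate products U × V with U ∈ τ_X, V ∈ τ_Y (deduplicated):
  ∅ × ∅ = {} (∅)
  {κ} × {43} = {(κ,43)}
  {κ} × {44} = {(κ,44)}
  {ι, κ} × {43} = {(ι,43), (κ,43)}
  {ι, κ} × {44} = {(ι,44), (κ,44)}
  {κ} × {43, 44} = {(κ,43), (κ,44)}
  {κ, λ} × {43} = {(κ,43), (λ,43)}
  {κ} × {44, 45} = {(κ,44), (κ,45)}
  {κ, λ} × {44} = {(κ,44), (λ,44)}
  {ι, κ, λ} × {43} = {(ι,43), (κ,43), (λ,43)}
  {ι, κ, λ} × {44} = {(ι,44), (κ,44), (λ,44)}
  {κ} × {43, 44, 45} = {(κ,43), (κ,44), (κ,45)}
  {ι, κ} × {43, 44} = {(ι,43), (ι,44), (κ,43), (κ,44)}
  {ι, κ} × {44, 45} = {(ι,44), (ι,45), (κ,44), (κ,45)}
  {κ, λ} × {43, 44} = {(κ,43), (κ,44), (λ,43), (λ,44)}
  {κ, λ} × {44, 45} = {(κ,44), (κ,45), (λ,44), (λ,45)}
  {ι, κ} × {43, 44, 45} = {(ι,43), (ι,44), (ι,45), (κ,43), (κ,44), (κ,45)}
  {ι, κ, λ} × {43, 44} = {(ι,43), (ι,44), (κ,43), (κ,44), (λ,43), (λ,44)}
  {ι, κ, λ} × {44, 45} = {(ι,44), (ι,45), (κ,44), (κ,45), (λ,44), (λ,45)}
  {κ, λ} × {43, 44, 45} = {(κ,43), (κ,44), (κ,45), (λ,43), (λ,44), (λ,45)}
  {ι, κ, λ} × {43, 44, 45} = {(ι,43), (ι,44), (ι,45), (κ,43), (κ,44), (κ,45), (λ,43), (λ,44), (λ,45)}
These 21 distinct sets form the basis B.
Close under arbitrary unions to get τ_{X×Y}; counting gives |τ_{X×Y}| = 70.


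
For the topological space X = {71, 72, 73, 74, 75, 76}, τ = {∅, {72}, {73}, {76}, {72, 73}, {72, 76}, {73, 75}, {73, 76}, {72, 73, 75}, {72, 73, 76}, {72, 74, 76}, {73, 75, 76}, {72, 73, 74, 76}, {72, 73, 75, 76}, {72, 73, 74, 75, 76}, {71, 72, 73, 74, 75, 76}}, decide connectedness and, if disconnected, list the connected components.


(X, τ) is connected.

Find clopen sets (U ∈ τ with X ∖ U ∈ τ):
  U = ∅, X ∖ U = {71, 72, 73, 74, 75, 76} — both open, so U is clopen.
  U = {71, 72, 73, 74, 75, 76}, X ∖ U = ∅ — both open, so U is clopen.
Only trivial clopens (∅ and X) exist, so (X, τ) is connected.
Compute connected components by grouping points that agree on all clopens:
  component: {71, 72, 73, 74, 75, 76}


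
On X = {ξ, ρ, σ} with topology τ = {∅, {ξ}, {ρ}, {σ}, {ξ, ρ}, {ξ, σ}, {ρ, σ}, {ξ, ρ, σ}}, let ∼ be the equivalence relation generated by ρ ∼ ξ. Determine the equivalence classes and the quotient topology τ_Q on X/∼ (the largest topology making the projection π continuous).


X/∼ = {[ξ=ρ], [σ]}; |τ_Q| = 4.

Equivalence classes: [ξ=ρ], [σ].
Quotient map π: X → X/∼ sends ξ ↦ [ξ=ρ], ρ ↦ [ξ=ρ], σ ↦ [σ].
For each subset V ⊆ X/∼, compute π^{-1}(V) ⊆ X and check whether π^{-1}(V) ∈ τ. V is open in τ_Q iff π^{-1}(V) ∈ τ.
  V = {}: π^{-1}(V) = ∅ ∈ τ ✓.
  V = {[ξ=ρ]}: π^{-1}(V) = {ξ, ρ} ∈ τ ✓.
  V = {[σ]}: π^{-1}(V) = {σ} ∈ τ ✓.
  V = {[ξ=ρ], [σ]}: π^{-1}(V) = {ξ, ρ, σ} ∈ τ ✓.
Open sets in the quotient: τ_Q = {{}, {[ξ=ρ]}, {[σ]}, {[ξ=ρ], [σ]}} (4 elements).


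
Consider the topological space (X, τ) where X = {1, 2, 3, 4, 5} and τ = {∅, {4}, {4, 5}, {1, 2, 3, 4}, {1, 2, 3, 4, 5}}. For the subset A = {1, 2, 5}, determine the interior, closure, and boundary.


int(A) = ∅, cl(A) = {1, 2, 3, 5}, ∂A = {1, 2, 3, 5}.

Closed sets in (X, τ) are complements of opens:
  closed(X, τ) = {∅, {5}, {1, 2, 3}, {1, 2, 3, 5}, {1, 2, 3, 4, 5}}.
int(A) = ⋃ {U ∈ τ : U ⊆ A}. Opens contained in A: ∅.
Taking the union of these: int(A) = ∅.
cl(A) = ⋂ {C closed : A ⊆ C}. Closed sets containing A: {1, 2, 3, 5}, {1, 2, 3, 4, 5}.
Intersecting these: cl(A) = {1, 2, 3, 5}.
∂A = cl(A) ∖ int(A) = {1, 2, 3, 5} ∖ ∅ = {1, 2, 3, 5}.


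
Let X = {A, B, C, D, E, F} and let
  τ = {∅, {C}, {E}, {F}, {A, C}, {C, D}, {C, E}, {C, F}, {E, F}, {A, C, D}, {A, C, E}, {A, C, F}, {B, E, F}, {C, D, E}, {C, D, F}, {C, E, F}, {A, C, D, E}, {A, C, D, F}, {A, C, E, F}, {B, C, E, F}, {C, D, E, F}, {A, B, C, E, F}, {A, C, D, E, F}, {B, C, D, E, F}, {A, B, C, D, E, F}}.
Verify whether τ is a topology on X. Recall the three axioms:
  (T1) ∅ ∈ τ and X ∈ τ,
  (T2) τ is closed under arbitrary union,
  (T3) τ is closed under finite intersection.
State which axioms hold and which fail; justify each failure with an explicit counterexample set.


τ IS a topology on X.

Axiom (T1): ∅ ∈ τ? Yes; X ∈ τ? Yes.
Axiom (T2/T3): check pairwise unions and intersections of members of τ.
All pairwise intersections and unions checked — each lies in τ. Therefore τ satisfies (T1), (T2), (T3): it IS a topology on X.


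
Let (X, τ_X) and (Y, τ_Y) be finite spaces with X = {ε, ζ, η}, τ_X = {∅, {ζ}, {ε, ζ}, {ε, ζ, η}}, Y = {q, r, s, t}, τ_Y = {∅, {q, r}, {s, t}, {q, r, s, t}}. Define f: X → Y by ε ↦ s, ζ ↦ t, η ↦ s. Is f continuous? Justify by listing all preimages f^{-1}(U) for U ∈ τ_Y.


f IS continuous.

Compute f^{-1}(U) for each U ∈ τ_Y:
  U = ∅: f^{-1}(U) = ∅ ∈ τ_X ✓.
  U = {q, r}: f^{-1}(U) = ∅ ∈ τ_X ✓.
  U = {s, t}: f^{-1}(U) = {ε, ζ, η} ∈ τ_X ✓.
  U = {q, r, s, t}: f^{-1}(U) = {ε, ζ, η} ∈ τ_X ✓.
Every preimage lies in τ_X, so f IS continuous.


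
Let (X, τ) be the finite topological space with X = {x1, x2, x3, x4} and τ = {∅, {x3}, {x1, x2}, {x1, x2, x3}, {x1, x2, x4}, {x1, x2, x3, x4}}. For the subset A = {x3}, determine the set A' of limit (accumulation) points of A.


A' = ∅

For each x ∈ X, list the open sets U ∈ τ with x ∈ U, then check whether U ∩ (A ∖ {x}) ≠ ∅ for every such U.
  x = x1: open {x1, x2} ∋ x has {x1, x2} ∩ (A ∖ {x1}) = ∅, so x is NOT a limit point.
  x = x2: open {x1, x2} ∋ x has {x1, x2} ∩ (A ∖ {x2}) = ∅, so x is NOT a limit point.
  x = x3: open {x3} ∋ x has {x3} ∩ (A ∖ {x3}) = ∅, so x is NOT a limit point.
  x = x4: open {x1, x2, x4} ∋ x has {x1, x2, x4} ∩ (A ∖ {x4}) = ∅, so x is NOT a limit point.
Collecting: A' = ∅.


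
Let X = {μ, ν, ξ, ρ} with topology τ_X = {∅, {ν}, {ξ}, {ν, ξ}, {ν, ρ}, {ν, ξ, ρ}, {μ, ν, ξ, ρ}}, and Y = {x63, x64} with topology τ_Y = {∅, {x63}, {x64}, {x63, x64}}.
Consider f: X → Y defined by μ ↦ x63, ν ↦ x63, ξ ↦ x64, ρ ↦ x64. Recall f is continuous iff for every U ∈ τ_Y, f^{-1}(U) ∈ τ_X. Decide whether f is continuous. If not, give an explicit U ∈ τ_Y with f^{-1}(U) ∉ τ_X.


f is NOT continuous.

Compute f^{-1}(U) for each U ∈ τ_Y:
  U = ∅: f^{-1}(U) = ∅ ∈ τ_X ✓.
  U = {x63}: f^{-1}(U) = {μ, ν} ∉ τ_X ✗.
  U = {x64}: f^{-1}(U) = {ξ, ρ} ∉ τ_X ✗.
  U = {x63, x64}: f^{-1}(U) = {μ, ν, ξ, ρ} ∈ τ_X ✓.
Found U = {x63} with f^{-1}(U) = {μ, ν} not in τ_X. Therefore f is NOT continuous.


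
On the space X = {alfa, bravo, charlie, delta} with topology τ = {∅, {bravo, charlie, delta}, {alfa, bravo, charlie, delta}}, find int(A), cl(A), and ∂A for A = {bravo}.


int(A) = ∅, cl(A) = {alfa, bravo, charlie, delta}, ∂A = {alfa, bravo, charlie, delta}.

Closed sets in (X, τ) are complements of opens:
  closed(X, τ) = {∅, {alfa}, {alfa, bravo, charlie, delta}}.
int(A) = ⋃ {U ∈ τ : U ⊆ A}. Opens contained in A: ∅.
Taking the union of these: int(A) = ∅.
cl(A) = ⋂ {C closed : A ⊆ C}. Closed sets containing A: {alfa, bravo, charlie, delta}.
Intersecting these: cl(A) = {alfa, bravo, charlie, delta}.
∂A = cl(A) ∖ int(A) = {alfa, bravo, charlie, delta} ∖ ∅ = {alfa, bravo, charlie, delta}.


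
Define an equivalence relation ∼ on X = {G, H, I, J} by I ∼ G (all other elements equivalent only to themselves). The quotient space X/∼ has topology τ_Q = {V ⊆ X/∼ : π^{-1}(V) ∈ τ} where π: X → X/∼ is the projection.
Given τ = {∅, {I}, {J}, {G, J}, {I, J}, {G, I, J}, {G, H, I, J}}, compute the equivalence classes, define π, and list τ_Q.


X/∼ = {[G=I], [H], [J]}; |τ_Q| = 4.

Equivalence classes: [G=I], [H], [J].
Quotient map π: X → X/∼ sends G ↦ [G=I], H ↦ [H], I ↦ [G=I], J ↦ [J].
For each subset V ⊆ X/∼, compute π^{-1}(V) ⊆ X and check whether π^{-1}(V) ∈ τ. V is open in τ_Q iff π^{-1}(V) ∈ τ.
  V = {}: π^{-1}(V) = ∅ ∈ τ ✓.
  V = {[G=I]}: π^{-1}(V) = {G, I} ∉ τ ✗.
  V = {[H]}: π^{-1}(V) = {H} ∉ τ ✗.
  V = {[G=I], [H]}: π^{-1}(V) = {G, H, I} ∉ τ ✗.
  V = {[J]}: π^{-1}(V) = {J} ∈ τ ✓.
  V = {[G=I], [J]}: π^{-1}(V) = {G, I, J} ∈ τ ✓.
  V = {[H], [J]}: π^{-1}(V) = {H, J} ∉ τ ✗.
  V = {[G=I], [H], [J]}: π^{-1}(V) = {G, H, I, J} ∈ τ ✓.
Open sets in the quotient: τ_Q = {{}, {[J]}, {[G=I], [J]}, {[G=I], [H], [J]}} (4 elements).


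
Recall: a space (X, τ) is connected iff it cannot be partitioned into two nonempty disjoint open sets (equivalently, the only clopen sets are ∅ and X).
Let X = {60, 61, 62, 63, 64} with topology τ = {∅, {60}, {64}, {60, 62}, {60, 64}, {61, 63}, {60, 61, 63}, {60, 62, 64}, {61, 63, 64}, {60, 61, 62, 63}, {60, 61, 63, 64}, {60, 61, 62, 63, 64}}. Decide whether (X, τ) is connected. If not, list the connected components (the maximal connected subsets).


(X, τ) is disconnected; components = [{64}, {60, 62}, {61, 63}].

Find clopen sets (U ∈ τ with X ∖ U ∈ τ):
  U = ∅, X ∖ U = {60, 61, 62, 63, 64} — both open, so U is clopen.
  U = {64}, X ∖ U = {60, 61, 62, 63} — both open, so U is clopen.
  U = {60, 62}, X ∖ U = {61, 63, 64} — both open, so U is clopen.
  U = {61, 63}, X ∖ U = {60, 62, 64} — both open, so U is clopen.
  U = {60, 62, 64}, X ∖ U = {61, 63} — both open, so U is clopen.
  U = {61, 63, 64}, X ∖ U = {60, 62} — both open, so U is clopen.
  U = {60, 61, 62, 63}, X ∖ U = {64} — both open, so U is clopen.
  U = {60, 61, 62, 63, 64}, X ∖ U = ∅ — both open, so U is clopen.
Nontrivial clopen(s) exist: e.g. {60, 61, 62, 63}. So (X, τ) is disconnected.
Compute connected components by grouping points that agree on all clopens:
  component: {64}
  component: {60, 62}
  component: {61, 63}


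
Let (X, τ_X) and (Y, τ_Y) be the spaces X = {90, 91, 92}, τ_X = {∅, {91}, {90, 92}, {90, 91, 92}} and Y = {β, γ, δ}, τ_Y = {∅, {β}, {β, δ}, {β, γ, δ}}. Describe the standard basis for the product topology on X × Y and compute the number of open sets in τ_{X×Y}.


Basis B = {∅ × ∅, {91} × {β}, {90, 92} × {β}, {91} × {β, δ}, {90, 91, 92} × {β}, {91} × {β, γ, δ}, {90, 92} × {β, δ}, {90, 92} × {β, γ, δ}, {90, 91, 92} × {β, δ}, {90, 91, 92} × {β, γ, δ}}; |τ_{X×Y}| = 16.

Enumerate products U × V with U ∈ τ_X, V ∈ τ_Y (deduplicated):
  ∅ × ∅ = {} (∅)
  {91} × {β} = {(91,β)}
  {90, 92} × {β} = {(90,β), (92,β)}
  {91} × {β, δ} = {(91,β), (91,δ)}
  {90, 91, 92} × {β} = {(90,β), (91,β), (92,β)}
  {91} × {β, γ, δ} = {(91,β), (91,γ), (91,δ)}
  {90, 92} × {β, δ} = {(90,β), (90,δ), (92,β), (92,δ)}
  {90, 92} × {β, γ, δ} = {(90,β), (90,γ), (90,δ), (92,β), (92,γ), (92,δ)}
  {90, 91, 92} × {β, δ} = {(90,β), (90,δ), (91,β), (91,δ), (92,β), (92,δ)}
  {90, 91, 92} × {β, γ, δ} = {(90,β), (90,γ), (90,δ), (91,β), (91,γ), (91,δ), (92,β), (92,γ), (92,δ)}
These 10 distinct sets form the basis B.
Close under arbitrary unions to get τ_{X×Y}; counting gives |τ_{X×Y}| = 16.


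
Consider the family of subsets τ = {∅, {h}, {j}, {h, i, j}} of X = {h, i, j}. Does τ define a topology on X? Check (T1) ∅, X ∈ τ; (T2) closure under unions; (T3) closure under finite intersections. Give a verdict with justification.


τ is NOT a topology on X.

Axiom (T1): ∅ ∈ τ? Yes; X ∈ τ? Yes.
Axiom (T2/T3): check pairwise unions and intersections of members of τ.
Counterexample for (T2): {h} ∪ {j} = {h, j} ∉ τ. Therefore τ is NOT a topology.


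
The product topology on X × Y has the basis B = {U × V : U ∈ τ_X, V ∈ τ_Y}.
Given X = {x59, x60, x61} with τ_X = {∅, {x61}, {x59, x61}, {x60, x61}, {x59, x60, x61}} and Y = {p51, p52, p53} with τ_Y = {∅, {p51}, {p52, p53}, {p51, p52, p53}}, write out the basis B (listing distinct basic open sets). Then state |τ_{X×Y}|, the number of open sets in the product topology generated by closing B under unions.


Basis B = {∅ × ∅, {x61} × {p51}, {x59, x61} × {p51}, {x60, x61} × {p51}, {x61} × {p52, p53}, {x59, x60, x61} × {p51}, {x61} × {p51, p52, p53}, {x59, x61} × {p52, p53}, {x60, x61} × {p52, p53}, {x59, x61} × {p51, p52, p53}, {x59, x60, x61} × {p52, p53}, {x60, x61} × {p51, p52, p53}, {x59, x60, x61} × {p51, p52, p53}}; |τ_{X×Y}| = 25.

Enumerate products U × V with U ∈ τ_X, V ∈ τ_Y (deduplicated):
  ∅ × ∅ = {} (∅)
  {x61} × {p51} = {(x61,p51)}
  {x59, x61} × {p51} = {(x59,p51), (x61,p51)}
  {x60, x61} × {p51} = {(x60,p51), (x61,p51)}
  {x61} × {p52, p53} = {(x61,p52), (x61,p53)}
  {x59, x60, x61} × {p51} = {(x59,p51), (x60,p51), (x61,p51)}
  {x61} × {p51, p52, p53} = {(x61,p51), (x61,p52), (x61,p53)}
  {x59, x61} × {p52, p53} = {(x59,p52), (x59,p53), (x61,p52), (x61,p53)}
  {x60, x61} × {p52, p53} = {(x60,p52), (x60,p53), (x61,p52), (x61,p53)}
  {x59, x61} × {p51, p52, p53} = {(x59,p51), (x59,p52), (x59,p53), (x61,p51), (x61,p52), (x61,p53)}
  {x59, x60, x61} × {p52, p53} = {(x59,p52), (x59,p53), (x60,p52), (x60,p53), (x61,p52), (x61,p53)}
  {x60, x61} × {p51, p52, p53} = {(x60,p51), (x60,p52), (x60,p53), (x61,p51), (x61,p52), (x61,p53)}
  {x59, x60, x61} × {p51, p52, p53} = {(x59,p51), (x59,p52), (x59,p53), (x60,p51), (x60,p52), (x60,p53), (x61,p51), (x61,p52), (x61,p53)}
These 13 distinct sets form the basis B.
Close under arbitrary unions to get τ_{X×Y}; counting gives |τ_{X×Y}| = 25.


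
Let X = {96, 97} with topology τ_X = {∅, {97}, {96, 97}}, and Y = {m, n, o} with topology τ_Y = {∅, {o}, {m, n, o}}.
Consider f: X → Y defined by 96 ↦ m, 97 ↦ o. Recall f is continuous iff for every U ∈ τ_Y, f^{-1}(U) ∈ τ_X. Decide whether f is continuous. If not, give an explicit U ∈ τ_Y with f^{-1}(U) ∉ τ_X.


f IS continuous.

Compute f^{-1}(U) for each U ∈ τ_Y:
  U = ∅: f^{-1}(U) = ∅ ∈ τ_X ✓.
  U = {o}: f^{-1}(U) = {97} ∈ τ_X ✓.
  U = {m, n, o}: f^{-1}(U) = {96, 97} ∈ τ_X ✓.
Every preimage lies in τ_X, so f IS continuous.


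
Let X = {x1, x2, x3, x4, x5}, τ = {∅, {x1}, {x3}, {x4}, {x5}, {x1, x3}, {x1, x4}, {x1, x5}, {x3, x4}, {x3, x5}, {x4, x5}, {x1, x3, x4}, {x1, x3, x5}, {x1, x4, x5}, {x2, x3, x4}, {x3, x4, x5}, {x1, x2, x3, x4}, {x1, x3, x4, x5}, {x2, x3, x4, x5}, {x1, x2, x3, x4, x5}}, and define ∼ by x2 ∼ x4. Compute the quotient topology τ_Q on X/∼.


X/∼ = {[x1], [x2=x4], [x3], [x5]}; |τ_Q| = 12.

Equivalence classes: [x1], [x2=x4], [x3], [x5].
Quotient map π: X → X/∼ sends x1 ↦ [x1], x2 ↦ [x2=x4], x3 ↦ [x3], x4 ↦ [x2=x4], x5 ↦ [x5].
For each subset V ⊆ X/∼, compute π^{-1}(V) ⊆ X and check whether π^{-1}(V) ∈ τ. V is open in τ_Q iff π^{-1}(V) ∈ τ.
  V = {}: π^{-1}(V) = ∅ ∈ τ ✓.
  V = {[x1]}: π^{-1}(V) = {x1} ∈ τ ✓.
  V = {[x2=x4]}: π^{-1}(V) = {x2, x4} ∉ τ ✗.
  V = {[x1], [x2=x4]}: π^{-1}(V) = {x1, x2, x4} ∉ τ ✗.
  V = {[x3]}: π^{-1}(V) = {x3} ∈ τ ✓.
  V = {[x1], [x3]}: π^{-1}(V) = {x1, x3} ∈ τ ✓.
  V = {[x2=x4], [x3]}: π^{-1}(V) = {x2, x3, x4} ∈ τ ✓.
  V = {[x1], [x2=x4], [x3]}: π^{-1}(V) = {x1, x2, x3, x4} ∈ τ ✓.
  V = {[x5]}: π^{-1}(V) = {x5} ∈ τ ✓.
  V = {[x1], [x5]}: π^{-1}(V) = {x1, x5} ∈ τ ✓.
  V = {[x2=x4], [x5]}: π^{-1}(V) = {x2, x4, x5} ∉ τ ✗.
  V = {[x1], [x2=x4], [x5]}: π^{-1}(V) = {x1, x2, x4, x5} ∉ τ ✗.
  V = {[x3], [x5]}: π^{-1}(V) = {x3, x5} ∈ τ ✓.
  V = {[x1], [x3], [x5]}: π^{-1}(V) = {x1, x3, x5} ∈ τ ✓.
  V = {[x2=x4], [x3], [x5]}: π^{-1}(V) = {x2, x3, x4, x5} ∈ τ ✓.
  V = {[x1], [x2=x4], [x3], [x5]}: π^{-1}(V) = {x1, x2, x3, x4, x5} ∈ τ ✓.
Open sets in the quotient: τ_Q = {{}, {[x1]}, {[x3]}, {[x1], [x3]}, {[x2=x4], [x3]}, {[x1], [x2=x4], [x3]}, {[x5]}, {[x1], [x5]}, {[x3], [x5]}, {[x1], [x3], [x5]}, {[x2=x4], [x3], [x5]}, {[x1], [x2=x4], [x3], [x5]}} (12 elements).


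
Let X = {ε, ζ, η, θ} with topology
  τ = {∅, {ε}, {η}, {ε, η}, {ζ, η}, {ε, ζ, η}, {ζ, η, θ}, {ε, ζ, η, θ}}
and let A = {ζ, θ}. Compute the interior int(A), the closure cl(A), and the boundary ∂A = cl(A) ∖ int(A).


int(A) = ∅, cl(A) = {ζ, θ}, ∂A = {ζ, θ}.

Closed sets in (X, τ) are complements of opens:
  closed(X, τ) = {∅, {ε}, {θ}, {ε, θ}, {ζ, θ}, {ε, ζ, θ}, {ζ, η, θ}, {ε, ζ, η, θ}}.
int(A) = ⋃ {U ∈ τ : U ⊆ A}. Opens contained in A: ∅.
Taking the union of these: int(A) = ∅.
cl(A) = ⋂ {C closed : A ⊆ C}. Closed sets containing A: {ζ, θ}, {ε, ζ, θ}, {ζ, η, θ}, {ε, ζ, η, θ}.
Intersecting these: cl(A) = {ζ, θ}.
∂A = cl(A) ∖ int(A) = {ζ, θ} ∖ ∅ = {ζ, θ}.


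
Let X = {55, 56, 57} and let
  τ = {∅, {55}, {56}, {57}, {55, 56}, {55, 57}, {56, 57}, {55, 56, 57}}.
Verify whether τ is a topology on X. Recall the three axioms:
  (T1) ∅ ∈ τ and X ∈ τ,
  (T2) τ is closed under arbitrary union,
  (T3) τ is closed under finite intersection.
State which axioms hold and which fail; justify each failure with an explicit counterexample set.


τ IS a topology on X.

Axiom (T1): ∅ ∈ τ? Yes; X ∈ τ? Yes.
Axiom (T2/T3): check pairwise unions and intersections of members of τ.
All pairwise intersections and unions checked — each lies in τ. Therefore τ satisfies (T1), (T2), (T3): it IS a topology on X.


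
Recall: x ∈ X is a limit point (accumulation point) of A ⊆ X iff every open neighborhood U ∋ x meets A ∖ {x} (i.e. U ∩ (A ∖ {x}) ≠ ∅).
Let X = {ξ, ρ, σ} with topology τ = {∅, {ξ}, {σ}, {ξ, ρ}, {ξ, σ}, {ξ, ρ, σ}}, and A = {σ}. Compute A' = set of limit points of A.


A' = ∅

For each x ∈ X, list the open sets U ∈ τ with x ∈ U, then check whether U ∩ (A ∖ {x}) ≠ ∅ for every such U.
  x = ξ: open {ξ} ∋ x has {ξ} ∩ (A ∖ {ξ}) = ∅, so x is NOT a limit point.
  x = ρ: open {ξ, ρ} ∋ x has {ξ, ρ} ∩ (A ∖ {ρ}) = ∅, so x is NOT a limit point.
  x = σ: open {σ} ∋ x has {σ} ∩ (A ∖ {σ}) = ∅, so x is NOT a limit point.
Collecting: A' = ∅.


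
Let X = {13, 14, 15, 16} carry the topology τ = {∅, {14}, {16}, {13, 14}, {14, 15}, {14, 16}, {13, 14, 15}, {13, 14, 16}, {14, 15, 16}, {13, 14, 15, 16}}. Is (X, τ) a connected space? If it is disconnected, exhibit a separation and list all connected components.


(X, τ) is disconnected; components = [{16}, {13, 14, 15}].

Find clopen sets (U ∈ τ with X ∖ U ∈ τ):
  U = ∅, X ∖ U = {13, 14, 15, 16} — both open, so U is clopen.
  U = {16}, X ∖ U = {13, 14, 15} — both open, so U is clopen.
  U = {13, 14, 15}, X ∖ U = {16} — both open, so U is clopen.
  U = {13, 14, 15, 16}, X ∖ U = ∅ — both open, so U is clopen.
Nontrivial clopen(s) exist: e.g. {13, 14, 15}. So (X, τ) is disconnected.
Compute connected components by grouping points that agree on all clopens:
  component: {16}
  component: {13, 14, 15}


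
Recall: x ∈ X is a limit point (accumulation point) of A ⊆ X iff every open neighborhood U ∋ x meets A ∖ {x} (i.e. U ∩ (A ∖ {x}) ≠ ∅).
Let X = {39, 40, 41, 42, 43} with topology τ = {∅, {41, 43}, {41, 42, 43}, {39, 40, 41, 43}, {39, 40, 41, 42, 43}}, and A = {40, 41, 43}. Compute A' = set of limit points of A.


A' = {39, 40, 41, 42, 43}

For each x ∈ X, list the open sets U ∈ τ with x ∈ U, then check whether U ∩ (A ∖ {x}) ≠ ∅ for every such U.
  x = 39: opens ∋ x are {39, 40, 41, 43}, {39, 40, 41, 42, 43}; each meets A ∖ {39}, so x IS a limit point.
  x = 40: opens ∋ x are {39, 40, 41, 43}, {39, 40, 41, 42, 43}; each meets A ∖ {40}, so x IS a limit point.
  x = 41: opens ∋ x are {41, 43}, {41, 42, 43}, {39, 40, 41, 43}, {39, 40, 41, 42, 43}; each meets A ∖ {41}, so x IS a limit point.
  x = 42: opens ∋ x are {41, 42, 43}, {39, 40, 41, 42, 43}; each meets A ∖ {42}, so x IS a limit point.
  x = 43: opens ∋ x are {41, 43}, {41, 42, 43}, {39, 40, 41, 43}, {39, 40, 41, 42, 43}; each meets A ∖ {43}, so x IS a limit point.
Collecting: A' = {39, 40, 41, 42, 43}.


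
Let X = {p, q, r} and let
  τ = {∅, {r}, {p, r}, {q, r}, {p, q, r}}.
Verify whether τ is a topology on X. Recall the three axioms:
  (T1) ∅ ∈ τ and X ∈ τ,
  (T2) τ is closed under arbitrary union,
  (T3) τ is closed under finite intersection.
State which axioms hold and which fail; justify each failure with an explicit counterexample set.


τ IS a topology on X.

Axiom (T1): ∅ ∈ τ? Yes; X ∈ τ? Yes.
Axiom (T2/T3): check pairwise unions and intersections of members of τ.
All pairwise intersections and unions checked — each lies in τ. Therefore τ satisfies (T1), (T2), (T3): it IS a topology on X.


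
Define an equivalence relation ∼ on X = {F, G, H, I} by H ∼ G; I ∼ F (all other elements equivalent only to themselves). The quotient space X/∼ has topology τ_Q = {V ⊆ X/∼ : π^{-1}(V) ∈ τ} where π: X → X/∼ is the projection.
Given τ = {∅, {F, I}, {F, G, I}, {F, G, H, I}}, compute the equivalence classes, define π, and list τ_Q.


X/∼ = {[F=I], [G=H]}; |τ_Q| = 3.

Equivalence classes: [F=I], [G=H].
Quotient map π: X → X/∼ sends F ↦ [F=I], G ↦ [G=H], H ↦ [G=H], I ↦ [F=I].
For each subset V ⊆ X/∼, compute π^{-1}(V) ⊆ X and check whether π^{-1}(V) ∈ τ. V is open in τ_Q iff π^{-1}(V) ∈ τ.
  V = {}: π^{-1}(V) = ∅ ∈ τ ✓.
  V = {[F=I]}: π^{-1}(V) = {F, I} ∈ τ ✓.
  V = {[G=H]}: π^{-1}(V) = {G, H} ∉ τ ✗.
  V = {[F=I], [G=H]}: π^{-1}(V) = {F, G, H, I} ∈ τ ✓.
Open sets in the quotient: τ_Q = {{}, {[F=I]}, {[F=I], [G=H]}} (3 elements).


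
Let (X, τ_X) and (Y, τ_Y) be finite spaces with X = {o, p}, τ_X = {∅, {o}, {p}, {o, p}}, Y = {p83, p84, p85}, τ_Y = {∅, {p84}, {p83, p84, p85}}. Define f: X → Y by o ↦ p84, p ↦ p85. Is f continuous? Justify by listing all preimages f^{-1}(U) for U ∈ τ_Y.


f IS continuous.

Compute f^{-1}(U) for each U ∈ τ_Y:
  U = ∅: f^{-1}(U) = ∅ ∈ τ_X ✓.
  U = {p84}: f^{-1}(U) = {o} ∈ τ_X ✓.
  U = {p83, p84, p85}: f^{-1}(U) = {o, p} ∈ τ_X ✓.
Every preimage lies in τ_X, so f IS continuous.


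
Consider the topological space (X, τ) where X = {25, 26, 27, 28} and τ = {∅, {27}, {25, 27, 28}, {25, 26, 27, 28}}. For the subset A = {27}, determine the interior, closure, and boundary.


int(A) = {27}, cl(A) = {25, 26, 27, 28}, ∂A = {25, 26, 28}.

Closed sets in (X, τ) are complements of opens:
  closed(X, τ) = {∅, {26}, {25, 26, 28}, {25, 26, 27, 28}}.
int(A) = ⋃ {U ∈ τ : U ⊆ A}. Opens contained in A: ∅, {27}.
Taking the union of these: int(A) = {27}.
cl(A) = ⋂ {C closed : A ⊆ C}. Closed sets containing A: {25, 26, 27, 28}.
Intersecting these: cl(A) = {25, 26, 27, 28}.
∂A = cl(A) ∖ int(A) = {25, 26, 27, 28} ∖ {27} = {25, 26, 28}.


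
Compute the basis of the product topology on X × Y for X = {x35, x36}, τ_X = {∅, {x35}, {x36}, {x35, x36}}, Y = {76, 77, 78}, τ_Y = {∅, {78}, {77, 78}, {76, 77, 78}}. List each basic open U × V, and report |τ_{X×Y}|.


Basis B = {∅ × ∅, {x35} × {78}, {x36} × {78}, {x35} × {77, 78}, {x35, x36} × {78}, {x36} × {77, 78}, {x35} × {76, 77, 78}, {x36} × {76, 77, 78}, {x35, x36} × {77, 78}, {x35, x36} × {76, 77, 78}}; |τ_{X×Y}| = 16.

Enumerate products U × V with U ∈ τ_X, V ∈ τ_Y (deduplicated):
  ∅ × ∅ = {} (∅)
  {x35} × {78} = {(x35,78)}
  {x36} × {78} = {(x36,78)}
  {x35} × {77, 78} = {(x35,77), (x35,78)}
  {x35, x36} × {78} = {(x35,78), (x36,78)}
  {x36} × {77, 78} = {(x36,77), (x36,78)}
  {x35} × {76, 77, 78} = {(x35,76), (x35,77), (x35,78)}
  {x36} × {76, 77, 78} = {(x36,76), (x36,77), (x36,78)}
  {x35, x36} × {77, 78} = {(x35,77), (x35,78), (x36,77), (x36,78)}
  {x35, x36} × {76, 77, 78} = {(x35,76), (x35,77), (x35,78), (x36,76), (x36,77), (x36,78)}
These 10 distinct sets form the basis B.
Close under arbitrary unions to get τ_{X×Y}; counting gives |τ_{X×Y}| = 16.
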